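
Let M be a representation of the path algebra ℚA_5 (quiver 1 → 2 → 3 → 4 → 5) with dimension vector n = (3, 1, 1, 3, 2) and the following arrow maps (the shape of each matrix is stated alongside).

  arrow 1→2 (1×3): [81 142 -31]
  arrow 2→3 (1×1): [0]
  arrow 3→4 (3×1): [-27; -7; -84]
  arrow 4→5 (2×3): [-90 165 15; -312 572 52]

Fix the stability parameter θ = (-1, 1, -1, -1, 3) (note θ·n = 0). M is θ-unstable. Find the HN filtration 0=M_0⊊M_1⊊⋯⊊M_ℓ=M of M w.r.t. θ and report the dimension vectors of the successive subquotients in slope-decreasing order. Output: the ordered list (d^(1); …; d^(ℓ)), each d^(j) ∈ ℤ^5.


Via rank(M_{q-1}∘⋯∘M_p): M ≅ I[1,1]^2, I[1,2], I[3,5], I[4,4]^2, I[5,5].
μ_θ-semistable layers: μ^(1)=3; μ^(2)=1; μ^(3)=-1

((0, 0, 0, 0, 2); (0, 1, 0, 0, 0); (3, 0, 1, 3, 0))


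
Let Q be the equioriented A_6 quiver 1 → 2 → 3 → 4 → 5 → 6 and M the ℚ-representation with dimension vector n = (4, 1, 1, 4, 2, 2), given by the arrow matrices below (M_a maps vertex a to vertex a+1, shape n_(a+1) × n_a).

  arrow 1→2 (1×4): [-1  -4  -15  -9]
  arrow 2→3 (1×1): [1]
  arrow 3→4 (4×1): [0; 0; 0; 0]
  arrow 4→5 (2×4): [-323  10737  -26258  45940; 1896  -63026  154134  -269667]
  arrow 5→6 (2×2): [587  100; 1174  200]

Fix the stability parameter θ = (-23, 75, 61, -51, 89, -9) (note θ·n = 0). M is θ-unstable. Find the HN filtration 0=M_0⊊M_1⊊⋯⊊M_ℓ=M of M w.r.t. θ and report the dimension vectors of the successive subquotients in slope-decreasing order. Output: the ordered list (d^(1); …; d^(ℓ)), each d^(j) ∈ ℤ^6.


Interval decomposition of M: I[1,1]^3, I[1,3], I[4,4]^2, I[4,5], I[4,6], I[6,6].
HN type (ℓ=6): μ^(1)=89; μ^(2)=68; μ^(3)=40; μ^(4)=-9; μ^(5)=-23; μ^(6)=-51

((0, 0, 0, 0, 1, 0); (0, 1, 1, 0, 0, 0); (0, 0, 0, 0, 1, 1); (0, 0, 0, 0, 0, 1); (4, 0, 0, 0, 0, 0); (0, 0, 0, 4, 0, 0))


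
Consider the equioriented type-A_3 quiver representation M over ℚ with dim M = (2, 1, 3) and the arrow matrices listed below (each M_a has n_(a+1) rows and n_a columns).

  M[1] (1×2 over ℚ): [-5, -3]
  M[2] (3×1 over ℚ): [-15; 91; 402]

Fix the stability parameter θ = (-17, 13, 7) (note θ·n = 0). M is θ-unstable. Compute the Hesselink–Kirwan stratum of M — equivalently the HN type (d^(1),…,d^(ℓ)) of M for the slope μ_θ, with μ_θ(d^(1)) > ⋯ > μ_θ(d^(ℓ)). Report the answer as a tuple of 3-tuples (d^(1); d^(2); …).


Barcode: M ≅ I[1,1], I[1,3], I[3,3]^2. HN layers by μ_θ (3 steps, strictly decreasing):
  μ^(1)=10; μ^(2)=7; μ^(3)=-17

((0, 1, 1); (0, 0, 2); (2, 0, 0))


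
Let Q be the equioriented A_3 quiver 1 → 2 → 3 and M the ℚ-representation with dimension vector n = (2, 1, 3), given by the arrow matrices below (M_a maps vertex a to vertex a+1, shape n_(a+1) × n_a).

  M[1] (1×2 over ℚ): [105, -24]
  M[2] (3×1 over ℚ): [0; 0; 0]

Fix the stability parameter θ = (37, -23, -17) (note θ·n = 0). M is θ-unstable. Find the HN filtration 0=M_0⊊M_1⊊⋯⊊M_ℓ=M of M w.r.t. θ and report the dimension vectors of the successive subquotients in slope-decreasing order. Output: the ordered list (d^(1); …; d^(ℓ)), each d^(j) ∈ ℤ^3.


Interval decomposition of M: I[1,1], I[1,2], I[3,3]^3.
HN type (ℓ=3): μ^(1)=37; μ^(2)=7; μ^(3)=-17

((1, 0, 0); (1, 1, 0); (0, 0, 3))


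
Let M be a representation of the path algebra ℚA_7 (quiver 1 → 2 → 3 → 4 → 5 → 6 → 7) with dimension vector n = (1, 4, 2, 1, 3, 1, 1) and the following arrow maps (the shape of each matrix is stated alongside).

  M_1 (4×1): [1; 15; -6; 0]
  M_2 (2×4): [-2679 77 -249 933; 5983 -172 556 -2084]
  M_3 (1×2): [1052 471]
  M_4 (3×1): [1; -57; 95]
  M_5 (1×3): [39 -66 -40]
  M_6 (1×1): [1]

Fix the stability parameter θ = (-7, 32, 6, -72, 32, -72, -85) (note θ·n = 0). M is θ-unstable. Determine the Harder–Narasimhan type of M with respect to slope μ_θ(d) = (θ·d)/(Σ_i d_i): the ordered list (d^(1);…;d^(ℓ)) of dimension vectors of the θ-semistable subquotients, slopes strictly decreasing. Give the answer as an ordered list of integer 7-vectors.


Barcode: M ≅ I[1,7], I[2,2]^2, I[2,3], I[5,5]^2. HN layers by μ_θ (3 steps, strictly decreasing):
  μ^(1)=32; μ^(2)=19; μ^(3)=-166/7

((0, 2, 0, 0, 2, 0, 0); (0, 1, 1, 0, 0, 0, 0); (1, 1, 1, 1, 1, 1, 1))


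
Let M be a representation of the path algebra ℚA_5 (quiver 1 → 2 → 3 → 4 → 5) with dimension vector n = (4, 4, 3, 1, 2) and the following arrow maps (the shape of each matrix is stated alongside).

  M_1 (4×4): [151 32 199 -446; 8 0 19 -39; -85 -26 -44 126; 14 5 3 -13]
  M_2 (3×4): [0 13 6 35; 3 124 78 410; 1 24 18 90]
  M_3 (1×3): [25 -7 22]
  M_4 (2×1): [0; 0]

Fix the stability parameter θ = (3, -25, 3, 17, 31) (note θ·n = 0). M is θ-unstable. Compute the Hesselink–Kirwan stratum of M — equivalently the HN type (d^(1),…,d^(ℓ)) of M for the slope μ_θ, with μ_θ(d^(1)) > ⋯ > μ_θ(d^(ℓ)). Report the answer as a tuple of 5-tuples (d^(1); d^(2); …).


Via rank(M_{q-1}∘⋯∘M_p): M ≅ I[1,2]^2, I[1,3], I[1,4], I[3,3], I[5,5]^2.
μ_θ-semistable layers: μ^(1)=31; μ^(2)=17; μ^(3)=3; μ^(4)=-11

((0, 0, 0, 0, 2); (0, 0, 0, 1, 0); (0, 0, 3, 0, 0); (4, 4, 0, 0, 0))


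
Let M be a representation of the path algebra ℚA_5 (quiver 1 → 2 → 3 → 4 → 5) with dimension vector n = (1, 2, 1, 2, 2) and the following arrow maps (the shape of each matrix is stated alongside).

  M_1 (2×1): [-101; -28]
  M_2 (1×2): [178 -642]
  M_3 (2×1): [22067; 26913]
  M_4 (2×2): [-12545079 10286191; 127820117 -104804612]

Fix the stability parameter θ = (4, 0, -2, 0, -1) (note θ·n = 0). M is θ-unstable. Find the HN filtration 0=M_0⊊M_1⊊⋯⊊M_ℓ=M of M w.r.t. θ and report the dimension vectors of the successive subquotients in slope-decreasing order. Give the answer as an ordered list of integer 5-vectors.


Interval decomposition of M: I[1,5], I[2,2], I[4,5].
HN type (ℓ=3): μ^(1)=1/5; μ^(2)=0; μ^(3)=-1/2

((1, 1, 1, 1, 1); (0, 1, 0, 0, 0); (0, 0, 0, 1, 1))


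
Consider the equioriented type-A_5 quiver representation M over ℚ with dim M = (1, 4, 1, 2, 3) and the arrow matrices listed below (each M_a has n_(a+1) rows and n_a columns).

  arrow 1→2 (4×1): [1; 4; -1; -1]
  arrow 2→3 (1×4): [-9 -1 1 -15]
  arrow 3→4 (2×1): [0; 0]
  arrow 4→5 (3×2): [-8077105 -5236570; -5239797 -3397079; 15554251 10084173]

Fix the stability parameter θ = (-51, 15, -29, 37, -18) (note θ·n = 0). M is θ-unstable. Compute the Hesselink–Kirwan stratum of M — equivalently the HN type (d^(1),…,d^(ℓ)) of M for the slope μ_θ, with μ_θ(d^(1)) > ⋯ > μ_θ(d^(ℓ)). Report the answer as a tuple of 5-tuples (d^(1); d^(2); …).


Via rank(M_{q-1}∘⋯∘M_p): M ≅ I[1,3], I[2,2]^3, I[4,5]^2, I[5,5].
μ_θ-semistable layers: μ^(1)=15; μ^(2)=19/2; μ^(3)=-7; μ^(4)=-18; μ^(5)=-51

((0, 3, 0, 0, 0); (0, 0, 0, 2, 2); (0, 1, 1, 0, 0); (0, 0, 0, 0, 1); (1, 0, 0, 0, 0))


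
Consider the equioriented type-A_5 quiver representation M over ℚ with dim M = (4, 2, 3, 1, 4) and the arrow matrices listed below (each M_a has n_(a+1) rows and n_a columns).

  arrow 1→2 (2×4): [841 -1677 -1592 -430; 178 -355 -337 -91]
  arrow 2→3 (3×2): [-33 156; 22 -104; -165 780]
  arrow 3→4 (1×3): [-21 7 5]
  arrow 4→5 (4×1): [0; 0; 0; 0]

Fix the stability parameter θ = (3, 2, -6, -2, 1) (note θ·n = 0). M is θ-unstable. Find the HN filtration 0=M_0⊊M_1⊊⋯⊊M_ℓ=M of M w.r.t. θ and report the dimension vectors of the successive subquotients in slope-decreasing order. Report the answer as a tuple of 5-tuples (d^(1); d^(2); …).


Barcode: M ≅ I[1,1]^2, I[1,2], I[1,4], I[3,3]^2, I[5,5]^4. HN layers by μ_θ (5 steps, strictly decreasing):
  μ^(1)=3; μ^(2)=5/2; μ^(3)=1; μ^(4)=-3/4; μ^(5)=-6

((2, 0, 0, 0, 0); (1, 1, 0, 0, 0); (0, 0, 0, 0, 4); (1, 1, 1, 1, 0); (0, 0, 2, 0, 0))


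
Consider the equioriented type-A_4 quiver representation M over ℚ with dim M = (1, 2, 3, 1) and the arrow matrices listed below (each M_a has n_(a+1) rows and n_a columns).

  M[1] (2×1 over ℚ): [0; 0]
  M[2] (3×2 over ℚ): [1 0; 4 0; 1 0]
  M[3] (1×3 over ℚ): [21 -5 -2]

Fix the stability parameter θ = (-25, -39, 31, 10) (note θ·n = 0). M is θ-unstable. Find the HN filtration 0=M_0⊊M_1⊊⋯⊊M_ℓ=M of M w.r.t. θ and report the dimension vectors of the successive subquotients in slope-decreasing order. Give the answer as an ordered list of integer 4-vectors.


Interval decomposition of M: I[1,1], I[2,2], I[2,4], I[3,3]^2.
HN type (ℓ=4): μ^(1)=31; μ^(2)=41/2; μ^(3)=-25; μ^(4)=-39

((0, 0, 2, 0); (0, 0, 1, 1); (1, 0, 0, 0); (0, 2, 0, 0))


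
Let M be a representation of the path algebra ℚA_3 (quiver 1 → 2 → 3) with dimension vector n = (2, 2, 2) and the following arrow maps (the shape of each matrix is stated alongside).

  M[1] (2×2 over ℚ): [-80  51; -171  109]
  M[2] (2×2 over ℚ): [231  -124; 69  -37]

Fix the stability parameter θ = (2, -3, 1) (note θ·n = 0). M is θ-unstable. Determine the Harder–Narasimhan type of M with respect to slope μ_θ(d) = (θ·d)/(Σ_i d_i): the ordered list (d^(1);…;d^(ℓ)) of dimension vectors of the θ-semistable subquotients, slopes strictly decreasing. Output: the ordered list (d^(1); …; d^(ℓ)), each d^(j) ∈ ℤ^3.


Via rank(M_{q-1}∘⋯∘M_p): M ≅ I[1,3]^2.
μ_θ-semistable layers: μ^(1)=1; μ^(2)=-1/2

((0, 0, 2); (2, 2, 0))


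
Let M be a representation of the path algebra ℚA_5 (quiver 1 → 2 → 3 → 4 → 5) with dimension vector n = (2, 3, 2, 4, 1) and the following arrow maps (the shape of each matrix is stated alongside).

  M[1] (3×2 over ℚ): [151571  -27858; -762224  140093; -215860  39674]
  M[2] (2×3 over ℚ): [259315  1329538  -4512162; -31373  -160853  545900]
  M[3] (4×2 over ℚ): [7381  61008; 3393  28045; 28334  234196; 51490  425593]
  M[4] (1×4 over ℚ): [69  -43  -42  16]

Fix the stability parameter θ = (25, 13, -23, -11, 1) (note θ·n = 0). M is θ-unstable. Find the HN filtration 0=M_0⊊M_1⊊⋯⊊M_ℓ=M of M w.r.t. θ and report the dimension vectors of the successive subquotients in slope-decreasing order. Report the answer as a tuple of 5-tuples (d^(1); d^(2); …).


Via rank(M_{q-1}∘⋯∘M_p): M ≅ I[1,4], I[1,5], I[2,2], I[4,4]^2.
μ_θ-semistable layers: μ^(1)=13; μ^(2)=1; μ^(3)=-11

((0, 1, 0, 0, 0); (2, 2, 2, 2, 1); (0, 0, 0, 2, 0))


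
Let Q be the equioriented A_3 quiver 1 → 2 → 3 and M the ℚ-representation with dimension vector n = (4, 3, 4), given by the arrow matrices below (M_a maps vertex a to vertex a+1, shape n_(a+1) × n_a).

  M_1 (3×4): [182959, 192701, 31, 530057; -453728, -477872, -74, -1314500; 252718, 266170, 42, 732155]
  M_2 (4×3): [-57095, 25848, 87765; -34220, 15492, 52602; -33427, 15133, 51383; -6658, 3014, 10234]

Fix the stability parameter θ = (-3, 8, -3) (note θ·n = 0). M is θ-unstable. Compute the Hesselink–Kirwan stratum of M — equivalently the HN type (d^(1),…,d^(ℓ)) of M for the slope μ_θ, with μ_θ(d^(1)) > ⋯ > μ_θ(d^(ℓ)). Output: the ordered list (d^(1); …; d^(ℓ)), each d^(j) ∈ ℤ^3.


Barcode: M ≅ I[1,1], I[1,3]^3, I[3,3]. HN layers by μ_θ (2 steps, strictly decreasing):
  μ^(1)=5/2; μ^(2)=-3

((0, 3, 3); (4, 0, 1))


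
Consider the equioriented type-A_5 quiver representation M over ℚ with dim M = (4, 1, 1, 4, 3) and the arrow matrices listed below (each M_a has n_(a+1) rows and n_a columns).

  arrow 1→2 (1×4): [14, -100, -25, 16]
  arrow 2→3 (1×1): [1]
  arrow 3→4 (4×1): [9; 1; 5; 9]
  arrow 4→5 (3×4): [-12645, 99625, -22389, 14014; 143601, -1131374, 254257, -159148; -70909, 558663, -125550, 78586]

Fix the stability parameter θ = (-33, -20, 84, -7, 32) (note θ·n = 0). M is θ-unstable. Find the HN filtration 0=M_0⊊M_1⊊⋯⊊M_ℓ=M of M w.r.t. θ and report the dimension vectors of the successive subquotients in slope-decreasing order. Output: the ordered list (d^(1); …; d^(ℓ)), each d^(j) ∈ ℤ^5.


Via rank(M_{q-1}∘⋯∘M_p): M ≅ I[1,1]^3, I[1,5], I[4,4], I[4,5]^2.
μ_θ-semistable layers: μ^(1)=109/3; μ^(2)=32; μ^(3)=-7; μ^(4)=-20; μ^(5)=-33

((0, 0, 1, 1, 1); (0, 0, 0, 0, 2); (0, 0, 0, 3, 0); (0, 1, 0, 0, 0); (4, 0, 0, 0, 0))


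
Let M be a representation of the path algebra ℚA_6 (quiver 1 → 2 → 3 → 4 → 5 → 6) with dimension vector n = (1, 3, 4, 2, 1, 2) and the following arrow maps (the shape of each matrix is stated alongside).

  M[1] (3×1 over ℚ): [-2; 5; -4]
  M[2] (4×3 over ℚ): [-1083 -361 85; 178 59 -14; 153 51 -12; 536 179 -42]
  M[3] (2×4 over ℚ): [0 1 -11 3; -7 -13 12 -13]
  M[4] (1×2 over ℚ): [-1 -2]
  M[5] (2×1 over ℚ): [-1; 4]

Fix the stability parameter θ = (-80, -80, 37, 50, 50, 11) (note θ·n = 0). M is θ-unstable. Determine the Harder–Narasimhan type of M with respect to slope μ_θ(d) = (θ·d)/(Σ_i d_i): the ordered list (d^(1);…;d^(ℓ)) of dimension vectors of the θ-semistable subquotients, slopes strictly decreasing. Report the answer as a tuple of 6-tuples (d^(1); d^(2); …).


Via rank(M_{q-1}∘⋯∘M_p): M ≅ I[1,6], I[2,3], I[2,4], I[3,3], I[6,6].
μ_θ-semistable layers: μ^(1)=50; μ^(2)=37; μ^(3)=11; μ^(4)=-80

((0, 0, 0, 1, 0, 0); (0, 0, 4, 1, 1, 1); (0, 0, 0, 0, 0, 1); (1, 3, 0, 0, 0, 0))


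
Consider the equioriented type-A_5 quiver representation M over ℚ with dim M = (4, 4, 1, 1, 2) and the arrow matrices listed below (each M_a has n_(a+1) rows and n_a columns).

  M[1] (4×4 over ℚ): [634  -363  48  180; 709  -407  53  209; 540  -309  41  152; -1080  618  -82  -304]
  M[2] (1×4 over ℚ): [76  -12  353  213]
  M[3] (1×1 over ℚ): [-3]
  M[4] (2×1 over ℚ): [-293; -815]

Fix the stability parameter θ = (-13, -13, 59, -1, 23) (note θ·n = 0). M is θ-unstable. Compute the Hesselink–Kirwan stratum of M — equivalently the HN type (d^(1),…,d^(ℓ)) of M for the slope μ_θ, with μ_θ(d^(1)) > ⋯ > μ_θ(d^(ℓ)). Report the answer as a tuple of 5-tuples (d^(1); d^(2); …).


Via rank(M_{q-1}∘⋯∘M_p): M ≅ I[1,1], I[1,2]^2, I[1,5], I[2,2], I[5,5].
μ_θ-semistable layers: μ^(1)=27; μ^(2)=23; μ^(3)=-13

((0, 0, 1, 1, 1); (0, 0, 0, 0, 1); (4, 4, 0, 0, 0))


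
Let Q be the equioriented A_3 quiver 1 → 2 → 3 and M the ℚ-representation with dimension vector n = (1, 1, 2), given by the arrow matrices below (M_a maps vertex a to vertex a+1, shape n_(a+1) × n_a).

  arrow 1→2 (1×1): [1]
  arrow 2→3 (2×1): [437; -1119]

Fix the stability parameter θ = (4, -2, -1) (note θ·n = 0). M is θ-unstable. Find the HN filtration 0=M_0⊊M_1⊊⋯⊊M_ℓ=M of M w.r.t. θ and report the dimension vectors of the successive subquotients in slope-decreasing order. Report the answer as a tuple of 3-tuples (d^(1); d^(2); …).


Interval decomposition of M: I[1,3], I[3,3].
HN type (ℓ=2): μ^(1)=1/3; μ^(2)=-1

((1, 1, 1); (0, 0, 1))


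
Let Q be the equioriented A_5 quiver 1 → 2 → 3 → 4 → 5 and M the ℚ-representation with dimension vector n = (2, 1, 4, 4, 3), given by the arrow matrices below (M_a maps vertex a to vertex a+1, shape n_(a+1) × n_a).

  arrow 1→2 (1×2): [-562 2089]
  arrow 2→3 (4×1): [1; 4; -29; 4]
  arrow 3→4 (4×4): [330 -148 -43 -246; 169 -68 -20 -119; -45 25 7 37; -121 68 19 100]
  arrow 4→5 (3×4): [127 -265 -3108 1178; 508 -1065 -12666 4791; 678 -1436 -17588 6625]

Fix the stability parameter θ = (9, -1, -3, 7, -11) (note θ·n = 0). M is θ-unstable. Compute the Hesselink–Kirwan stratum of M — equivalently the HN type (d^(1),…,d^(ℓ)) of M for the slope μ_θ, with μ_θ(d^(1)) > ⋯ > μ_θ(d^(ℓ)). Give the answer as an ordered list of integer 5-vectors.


Barcode: M ≅ I[1,1], I[1,5], I[3,4], I[3,5]^2. HN layers by μ_θ (5 steps, strictly decreasing):
  μ^(1)=9; μ^(2)=7; μ^(3)=1/5; μ^(4)=-2; μ^(5)=-3

((1, 0, 0, 0, 0); (0, 0, 0, 1, 0); (1, 1, 1, 1, 1); (0, 0, 0, 2, 2); (0, 0, 3, 0, 0))


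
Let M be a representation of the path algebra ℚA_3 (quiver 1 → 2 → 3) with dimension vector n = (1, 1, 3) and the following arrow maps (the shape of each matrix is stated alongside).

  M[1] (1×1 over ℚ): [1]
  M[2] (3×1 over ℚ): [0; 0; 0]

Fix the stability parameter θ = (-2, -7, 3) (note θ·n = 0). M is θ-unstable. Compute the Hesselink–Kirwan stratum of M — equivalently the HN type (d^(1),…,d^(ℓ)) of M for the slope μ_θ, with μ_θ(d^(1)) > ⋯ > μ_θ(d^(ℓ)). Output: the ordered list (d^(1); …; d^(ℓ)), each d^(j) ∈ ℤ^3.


Barcode: M ≅ I[1,2], I[3,3]^3. HN layers by μ_θ (2 steps, strictly decreasing):
  μ^(1)=3; μ^(2)=-9/2

((0, 0, 3); (1, 1, 0))


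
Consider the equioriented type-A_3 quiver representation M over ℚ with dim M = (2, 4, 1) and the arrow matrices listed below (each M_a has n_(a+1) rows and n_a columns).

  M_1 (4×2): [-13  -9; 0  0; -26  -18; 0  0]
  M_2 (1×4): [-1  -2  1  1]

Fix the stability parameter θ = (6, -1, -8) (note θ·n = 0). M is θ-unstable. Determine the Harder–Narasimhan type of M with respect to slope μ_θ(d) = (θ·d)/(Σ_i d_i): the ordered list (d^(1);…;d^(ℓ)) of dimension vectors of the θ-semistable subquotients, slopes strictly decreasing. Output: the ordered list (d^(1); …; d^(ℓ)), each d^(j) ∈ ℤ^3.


Interval decomposition of M: I[1,1], I[1,3], I[2,2]^3.
HN type (ℓ=2): μ^(1)=6; μ^(2)=-1

((1, 0, 0); (1, 4, 1))


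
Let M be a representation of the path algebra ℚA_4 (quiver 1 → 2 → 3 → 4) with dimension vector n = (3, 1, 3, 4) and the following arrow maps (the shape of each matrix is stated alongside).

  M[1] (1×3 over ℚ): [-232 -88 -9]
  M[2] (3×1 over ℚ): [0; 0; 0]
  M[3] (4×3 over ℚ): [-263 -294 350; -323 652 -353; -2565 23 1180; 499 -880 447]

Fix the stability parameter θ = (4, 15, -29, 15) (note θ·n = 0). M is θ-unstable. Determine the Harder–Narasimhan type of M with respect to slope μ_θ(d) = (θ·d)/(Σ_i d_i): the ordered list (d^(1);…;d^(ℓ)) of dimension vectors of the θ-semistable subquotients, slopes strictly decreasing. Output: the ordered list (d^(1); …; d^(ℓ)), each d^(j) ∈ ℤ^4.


Interval decomposition of M: I[1,1]^2, I[1,2], I[3,4]^3, I[4,4].
HN type (ℓ=3): μ^(1)=15; μ^(2)=4; μ^(3)=-29

((0, 1, 0, 4); (3, 0, 0, 0); (0, 0, 3, 0))


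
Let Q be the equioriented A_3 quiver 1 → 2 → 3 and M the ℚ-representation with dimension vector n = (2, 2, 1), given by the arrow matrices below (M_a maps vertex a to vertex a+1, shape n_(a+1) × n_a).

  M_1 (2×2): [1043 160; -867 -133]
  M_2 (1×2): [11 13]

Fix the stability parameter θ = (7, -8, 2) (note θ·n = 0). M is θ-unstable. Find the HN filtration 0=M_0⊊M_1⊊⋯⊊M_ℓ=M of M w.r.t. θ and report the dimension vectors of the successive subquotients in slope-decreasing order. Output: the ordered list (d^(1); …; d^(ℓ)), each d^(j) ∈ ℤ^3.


Barcode: M ≅ I[1,2], I[1,3]. HN layers by μ_θ (2 steps, strictly decreasing):
  μ^(1)=2; μ^(2)=-1/2

((0, 0, 1); (2, 2, 0))


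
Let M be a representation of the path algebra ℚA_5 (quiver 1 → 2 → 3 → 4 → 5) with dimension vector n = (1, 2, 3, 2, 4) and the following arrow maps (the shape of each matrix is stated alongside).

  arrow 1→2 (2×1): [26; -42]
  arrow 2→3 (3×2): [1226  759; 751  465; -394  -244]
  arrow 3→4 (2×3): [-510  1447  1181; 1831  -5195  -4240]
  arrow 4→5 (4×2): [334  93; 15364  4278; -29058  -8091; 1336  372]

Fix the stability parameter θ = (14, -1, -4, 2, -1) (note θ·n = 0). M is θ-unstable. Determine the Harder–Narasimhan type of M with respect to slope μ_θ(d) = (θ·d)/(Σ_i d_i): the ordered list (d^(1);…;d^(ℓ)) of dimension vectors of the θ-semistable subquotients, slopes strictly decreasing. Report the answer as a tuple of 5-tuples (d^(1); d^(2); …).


Via rank(M_{q-1}∘⋯∘M_p): M ≅ I[1,5], I[2,4], I[3,3], I[5,5]^3.
μ_θ-semistable layers: μ^(1)=2; μ^(2)=-1; μ^(3)=-5/2; μ^(4)=-4

((1, 1, 1, 2, 1); (0, 0, 0, 0, 3); (0, 1, 1, 0, 0); (0, 0, 1, 0, 0))


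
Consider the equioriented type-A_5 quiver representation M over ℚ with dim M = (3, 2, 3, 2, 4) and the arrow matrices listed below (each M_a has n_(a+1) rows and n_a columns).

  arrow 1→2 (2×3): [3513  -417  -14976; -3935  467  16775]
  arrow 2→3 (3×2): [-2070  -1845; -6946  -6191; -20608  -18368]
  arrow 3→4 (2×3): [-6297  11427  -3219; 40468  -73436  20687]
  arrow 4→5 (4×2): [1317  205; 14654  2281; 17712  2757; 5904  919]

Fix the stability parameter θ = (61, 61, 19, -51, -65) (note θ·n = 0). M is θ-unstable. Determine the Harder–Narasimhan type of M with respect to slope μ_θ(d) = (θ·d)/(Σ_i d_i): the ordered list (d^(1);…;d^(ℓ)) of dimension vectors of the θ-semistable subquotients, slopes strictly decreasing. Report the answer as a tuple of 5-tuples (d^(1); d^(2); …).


Via rank(M_{q-1}∘⋯∘M_p): M ≅ I[1,1], I[1,2], I[1,3], I[3,5]^2, I[5,5]^2.
μ_θ-semistable layers: μ^(1)=61; μ^(2)=47; μ^(3)=-97/3; μ^(4)=-65

((2, 1, 0, 0, 0); (1, 1, 1, 0, 0); (0, 0, 2, 2, 2); (0, 0, 0, 0, 2))


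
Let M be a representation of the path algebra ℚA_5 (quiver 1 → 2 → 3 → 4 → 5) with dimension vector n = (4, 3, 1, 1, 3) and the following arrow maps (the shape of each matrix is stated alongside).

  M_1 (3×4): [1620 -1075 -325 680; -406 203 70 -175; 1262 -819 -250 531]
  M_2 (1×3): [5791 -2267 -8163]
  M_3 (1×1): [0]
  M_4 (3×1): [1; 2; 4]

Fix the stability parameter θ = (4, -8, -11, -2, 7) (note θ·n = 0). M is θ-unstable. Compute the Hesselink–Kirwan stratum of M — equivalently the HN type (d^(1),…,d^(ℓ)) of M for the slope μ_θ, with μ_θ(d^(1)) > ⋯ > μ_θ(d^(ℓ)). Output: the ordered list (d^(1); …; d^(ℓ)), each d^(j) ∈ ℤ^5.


Interval decomposition of M: I[1,1]^2, I[1,2], I[1,3], I[2,2], I[4,5], I[5,5]^2.
HN type (ℓ=5): μ^(1)=7; μ^(2)=4; μ^(3)=-2; μ^(4)=-5; μ^(5)=-8

((0, 0, 0, 0, 3); (2, 0, 0, 0, 0); (1, 1, 0, 1, 0); (1, 1, 1, 0, 0); (0, 1, 0, 0, 0))


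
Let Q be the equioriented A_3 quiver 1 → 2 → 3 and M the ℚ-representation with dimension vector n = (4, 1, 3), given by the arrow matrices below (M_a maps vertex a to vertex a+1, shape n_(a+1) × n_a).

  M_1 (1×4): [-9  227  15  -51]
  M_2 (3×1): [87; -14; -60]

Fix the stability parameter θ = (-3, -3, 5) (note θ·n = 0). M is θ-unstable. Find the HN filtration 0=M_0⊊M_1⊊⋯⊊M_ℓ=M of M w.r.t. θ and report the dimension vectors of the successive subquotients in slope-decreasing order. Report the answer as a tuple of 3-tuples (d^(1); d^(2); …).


Barcode: M ≅ I[1,1]^3, I[1,3], I[3,3]^2. HN layers by μ_θ (2 steps, strictly decreasing):
  μ^(1)=5; μ^(2)=-3

((0, 0, 3); (4, 1, 0))


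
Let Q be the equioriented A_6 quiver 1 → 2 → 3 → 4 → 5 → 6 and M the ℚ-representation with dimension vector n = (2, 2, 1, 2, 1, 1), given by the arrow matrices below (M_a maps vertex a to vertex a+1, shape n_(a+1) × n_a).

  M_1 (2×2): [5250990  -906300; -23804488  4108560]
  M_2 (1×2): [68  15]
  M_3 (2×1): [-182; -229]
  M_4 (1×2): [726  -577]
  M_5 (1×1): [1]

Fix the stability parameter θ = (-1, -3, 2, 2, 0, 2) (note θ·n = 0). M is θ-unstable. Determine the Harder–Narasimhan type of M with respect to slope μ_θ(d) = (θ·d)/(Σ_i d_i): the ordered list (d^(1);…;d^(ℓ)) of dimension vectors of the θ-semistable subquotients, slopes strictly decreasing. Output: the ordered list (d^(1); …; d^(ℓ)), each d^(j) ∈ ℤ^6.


Via rank(M_{q-1}∘⋯∘M_p): M ≅ I[1,1], I[1,2], I[2,6], I[4,4].
μ_θ-semistable layers: μ^(1)=2; μ^(2)=4/3; μ^(3)=-1; μ^(4)=-2; μ^(5)=-3

((0, 0, 0, 1, 0, 1); (0, 0, 1, 1, 1, 0); (1, 0, 0, 0, 0, 0); (1, 1, 0, 0, 0, 0); (0, 1, 0, 0, 0, 0))


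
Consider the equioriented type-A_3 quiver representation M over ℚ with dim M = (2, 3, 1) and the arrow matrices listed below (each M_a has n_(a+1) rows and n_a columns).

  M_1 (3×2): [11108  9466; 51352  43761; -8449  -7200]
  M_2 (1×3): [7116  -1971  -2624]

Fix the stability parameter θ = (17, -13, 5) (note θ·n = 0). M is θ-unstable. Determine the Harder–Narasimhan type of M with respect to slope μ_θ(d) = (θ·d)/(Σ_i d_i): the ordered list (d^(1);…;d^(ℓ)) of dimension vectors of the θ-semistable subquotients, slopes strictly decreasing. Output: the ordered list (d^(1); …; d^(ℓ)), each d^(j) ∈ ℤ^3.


Barcode: M ≅ I[1,2], I[1,3], I[2,2]. HN layers by μ_θ (3 steps, strictly decreasing):
  μ^(1)=5; μ^(2)=2; μ^(3)=-13

((0, 0, 1); (2, 2, 0); (0, 1, 0))


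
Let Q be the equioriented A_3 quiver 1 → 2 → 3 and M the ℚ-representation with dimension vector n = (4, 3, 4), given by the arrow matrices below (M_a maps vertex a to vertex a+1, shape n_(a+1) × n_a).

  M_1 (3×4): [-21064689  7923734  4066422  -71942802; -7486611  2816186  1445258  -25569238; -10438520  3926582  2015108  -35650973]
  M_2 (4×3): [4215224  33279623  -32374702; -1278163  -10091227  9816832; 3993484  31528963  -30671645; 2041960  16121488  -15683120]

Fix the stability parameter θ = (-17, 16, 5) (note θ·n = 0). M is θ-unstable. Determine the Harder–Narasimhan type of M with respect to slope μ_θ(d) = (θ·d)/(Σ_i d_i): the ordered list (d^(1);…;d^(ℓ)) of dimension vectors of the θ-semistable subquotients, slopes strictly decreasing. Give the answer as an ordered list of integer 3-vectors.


Interval decomposition of M: I[1,1], I[1,3]^3, I[3,3].
HN type (ℓ=3): μ^(1)=21/2; μ^(2)=5; μ^(3)=-17

((0, 3, 3); (0, 0, 1); (4, 0, 0))


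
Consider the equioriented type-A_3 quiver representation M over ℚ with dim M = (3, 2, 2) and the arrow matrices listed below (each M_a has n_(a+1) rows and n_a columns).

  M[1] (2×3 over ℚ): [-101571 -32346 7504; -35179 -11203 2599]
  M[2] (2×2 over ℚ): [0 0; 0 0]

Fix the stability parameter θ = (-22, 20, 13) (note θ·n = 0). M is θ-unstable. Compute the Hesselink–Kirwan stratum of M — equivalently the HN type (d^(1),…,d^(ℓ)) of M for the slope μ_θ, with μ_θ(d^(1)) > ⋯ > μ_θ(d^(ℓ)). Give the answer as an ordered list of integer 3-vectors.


Interval decomposition of M: I[1,1], I[1,2]^2, I[3,3]^2.
HN type (ℓ=3): μ^(1)=20; μ^(2)=13; μ^(3)=-22

((0, 2, 0); (0, 0, 2); (3, 0, 0))


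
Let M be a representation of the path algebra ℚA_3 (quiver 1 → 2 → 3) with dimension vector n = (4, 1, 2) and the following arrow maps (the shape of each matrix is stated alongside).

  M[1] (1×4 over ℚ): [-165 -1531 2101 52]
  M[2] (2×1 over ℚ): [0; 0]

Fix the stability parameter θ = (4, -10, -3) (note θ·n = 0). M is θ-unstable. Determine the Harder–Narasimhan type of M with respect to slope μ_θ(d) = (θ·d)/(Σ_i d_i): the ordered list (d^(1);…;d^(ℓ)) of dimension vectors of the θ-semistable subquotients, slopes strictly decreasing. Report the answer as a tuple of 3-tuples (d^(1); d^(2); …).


Barcode: M ≅ I[1,1]^3, I[1,2], I[3,3]^2. HN layers by μ_θ (2 steps, strictly decreasing):
  μ^(1)=4; μ^(2)=-3

((3, 0, 0); (1, 1, 2))


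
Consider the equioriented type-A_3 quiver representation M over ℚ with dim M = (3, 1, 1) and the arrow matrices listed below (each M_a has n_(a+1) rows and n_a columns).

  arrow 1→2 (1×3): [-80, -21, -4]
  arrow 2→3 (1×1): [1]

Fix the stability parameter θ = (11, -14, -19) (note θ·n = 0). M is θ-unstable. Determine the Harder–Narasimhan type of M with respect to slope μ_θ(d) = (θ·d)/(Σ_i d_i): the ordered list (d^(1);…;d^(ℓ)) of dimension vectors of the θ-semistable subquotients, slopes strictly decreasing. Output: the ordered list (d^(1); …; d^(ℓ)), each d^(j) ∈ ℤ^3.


Interval decomposition of M: I[1,1]^2, I[1,3].
HN type (ℓ=2): μ^(1)=11; μ^(2)=-22/3

((2, 0, 0); (1, 1, 1))


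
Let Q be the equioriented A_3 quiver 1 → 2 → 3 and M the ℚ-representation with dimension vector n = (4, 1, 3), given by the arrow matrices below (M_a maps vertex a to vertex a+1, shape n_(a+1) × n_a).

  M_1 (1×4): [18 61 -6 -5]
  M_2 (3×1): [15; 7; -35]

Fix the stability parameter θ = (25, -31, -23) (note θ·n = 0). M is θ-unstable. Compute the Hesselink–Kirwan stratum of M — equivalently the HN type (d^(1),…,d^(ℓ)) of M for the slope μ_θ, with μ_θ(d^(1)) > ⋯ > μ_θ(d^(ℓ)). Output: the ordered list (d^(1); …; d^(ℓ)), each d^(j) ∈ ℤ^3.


Via rank(M_{q-1}∘⋯∘M_p): M ≅ I[1,1]^3, I[1,3], I[3,3]^2.
μ_θ-semistable layers: μ^(1)=25; μ^(2)=-29/3; μ^(3)=-23

((3, 0, 0); (1, 1, 1); (0, 0, 2))


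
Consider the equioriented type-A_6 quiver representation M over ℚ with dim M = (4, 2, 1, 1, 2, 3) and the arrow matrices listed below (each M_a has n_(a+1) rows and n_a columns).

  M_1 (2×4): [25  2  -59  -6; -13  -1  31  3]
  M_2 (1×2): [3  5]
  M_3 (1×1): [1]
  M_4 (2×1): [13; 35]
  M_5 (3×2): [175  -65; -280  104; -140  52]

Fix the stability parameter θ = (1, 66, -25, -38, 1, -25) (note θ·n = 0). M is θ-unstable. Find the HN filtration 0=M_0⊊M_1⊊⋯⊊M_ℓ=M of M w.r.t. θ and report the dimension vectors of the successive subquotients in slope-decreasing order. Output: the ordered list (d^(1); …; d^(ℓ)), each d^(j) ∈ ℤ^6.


Via rank(M_{q-1}∘⋯∘M_p): M ≅ I[1,1]^2, I[1,2], I[1,5], I[5,6], I[6,6]^2.
μ_θ-semistable layers: μ^(1)=66; μ^(2)=1; μ^(3)=-12; μ^(4)=-25

((0, 1, 0, 0, 0, 0); (4, 1, 1, 1, 1, 0); (0, 0, 0, 0, 1, 1); (0, 0, 0, 0, 0, 2))


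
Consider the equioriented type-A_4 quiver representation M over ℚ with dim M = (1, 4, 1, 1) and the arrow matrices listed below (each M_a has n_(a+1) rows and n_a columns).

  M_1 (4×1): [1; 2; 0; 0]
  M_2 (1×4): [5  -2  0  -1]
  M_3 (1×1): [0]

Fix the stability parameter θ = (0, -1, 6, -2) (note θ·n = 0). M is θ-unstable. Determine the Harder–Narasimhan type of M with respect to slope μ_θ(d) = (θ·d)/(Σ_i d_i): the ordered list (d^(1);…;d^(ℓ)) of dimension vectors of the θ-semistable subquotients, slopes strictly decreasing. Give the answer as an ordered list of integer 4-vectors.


Barcode: M ≅ I[1,3], I[2,2]^3, I[4,4]. HN layers by μ_θ (4 steps, strictly decreasing):
  μ^(1)=6; μ^(2)=-1/2; μ^(3)=-1; μ^(4)=-2

((0, 0, 1, 0); (1, 1, 0, 0); (0, 3, 0, 0); (0, 0, 0, 1))


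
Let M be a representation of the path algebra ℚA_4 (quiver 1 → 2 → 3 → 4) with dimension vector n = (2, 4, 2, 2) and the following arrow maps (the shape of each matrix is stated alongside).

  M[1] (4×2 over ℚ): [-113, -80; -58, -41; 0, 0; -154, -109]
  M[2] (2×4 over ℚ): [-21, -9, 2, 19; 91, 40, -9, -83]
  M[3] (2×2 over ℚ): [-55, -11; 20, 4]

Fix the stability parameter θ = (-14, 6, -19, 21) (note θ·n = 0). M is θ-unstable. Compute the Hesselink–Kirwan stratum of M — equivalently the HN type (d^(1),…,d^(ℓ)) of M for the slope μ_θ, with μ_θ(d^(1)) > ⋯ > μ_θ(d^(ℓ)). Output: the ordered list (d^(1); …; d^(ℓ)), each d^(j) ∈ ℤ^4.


Barcode: M ≅ I[1,3], I[1,4], I[2,2]^2, I[4,4]. HN layers by μ_θ (4 steps, strictly decreasing):
  μ^(1)=21; μ^(2)=6; μ^(3)=-13/2; μ^(4)=-14

((0, 0, 0, 2); (0, 2, 0, 0); (0, 2, 2, 0); (2, 0, 0, 0))


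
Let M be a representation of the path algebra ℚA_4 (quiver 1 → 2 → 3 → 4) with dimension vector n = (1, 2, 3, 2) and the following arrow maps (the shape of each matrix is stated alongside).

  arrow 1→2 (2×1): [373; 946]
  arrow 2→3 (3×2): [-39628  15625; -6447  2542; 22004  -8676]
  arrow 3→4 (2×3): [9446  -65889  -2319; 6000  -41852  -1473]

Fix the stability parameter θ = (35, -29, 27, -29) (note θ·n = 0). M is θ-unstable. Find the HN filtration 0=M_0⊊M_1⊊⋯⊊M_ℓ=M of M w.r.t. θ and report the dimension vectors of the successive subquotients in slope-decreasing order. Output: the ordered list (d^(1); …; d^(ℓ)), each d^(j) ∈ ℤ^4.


Via rank(M_{q-1}∘⋯∘M_p): M ≅ I[1,4], I[2,4], I[3,3].
μ_θ-semistable layers: μ^(1)=27; μ^(2)=1; μ^(3)=-1; μ^(4)=-29

((0, 0, 1, 0); (1, 1, 1, 1); (0, 0, 1, 1); (0, 1, 0, 0))


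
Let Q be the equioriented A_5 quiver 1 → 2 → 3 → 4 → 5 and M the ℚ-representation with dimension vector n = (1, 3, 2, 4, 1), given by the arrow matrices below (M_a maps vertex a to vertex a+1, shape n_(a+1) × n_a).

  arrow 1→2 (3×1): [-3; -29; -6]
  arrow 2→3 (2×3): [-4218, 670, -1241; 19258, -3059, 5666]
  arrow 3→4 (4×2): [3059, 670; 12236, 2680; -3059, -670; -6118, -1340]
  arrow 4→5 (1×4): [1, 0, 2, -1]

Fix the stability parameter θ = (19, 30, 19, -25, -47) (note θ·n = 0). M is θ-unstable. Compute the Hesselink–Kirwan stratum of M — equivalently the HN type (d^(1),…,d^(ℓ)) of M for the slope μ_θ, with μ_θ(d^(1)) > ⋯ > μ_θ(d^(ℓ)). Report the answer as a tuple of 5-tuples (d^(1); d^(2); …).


Interval decomposition of M: I[1,3], I[2,2], I[2,5], I[4,4]^3.
HN type (ℓ=5): μ^(1)=30; μ^(2)=49/2; μ^(3)=19; μ^(4)=-23/4; μ^(5)=-25

((0, 1, 0, 0, 0); (0, 1, 1, 0, 0); (1, 0, 0, 0, 0); (0, 1, 1, 1, 1); (0, 0, 0, 3, 0))


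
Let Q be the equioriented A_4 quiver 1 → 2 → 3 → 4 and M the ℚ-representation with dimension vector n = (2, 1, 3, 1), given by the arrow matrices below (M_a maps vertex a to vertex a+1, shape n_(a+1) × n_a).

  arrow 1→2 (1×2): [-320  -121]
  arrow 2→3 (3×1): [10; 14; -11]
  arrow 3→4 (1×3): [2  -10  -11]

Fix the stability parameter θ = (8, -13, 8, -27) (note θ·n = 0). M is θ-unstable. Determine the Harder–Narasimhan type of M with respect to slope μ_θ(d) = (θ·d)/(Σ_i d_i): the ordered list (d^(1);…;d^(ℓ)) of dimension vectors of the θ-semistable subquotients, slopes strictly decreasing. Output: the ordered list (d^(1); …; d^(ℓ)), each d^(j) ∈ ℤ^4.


Interval decomposition of M: I[1,1], I[1,4], I[3,3]^2.
HN type (ℓ=2): μ^(1)=8; μ^(2)=-6

((1, 0, 2, 0); (1, 1, 1, 1))


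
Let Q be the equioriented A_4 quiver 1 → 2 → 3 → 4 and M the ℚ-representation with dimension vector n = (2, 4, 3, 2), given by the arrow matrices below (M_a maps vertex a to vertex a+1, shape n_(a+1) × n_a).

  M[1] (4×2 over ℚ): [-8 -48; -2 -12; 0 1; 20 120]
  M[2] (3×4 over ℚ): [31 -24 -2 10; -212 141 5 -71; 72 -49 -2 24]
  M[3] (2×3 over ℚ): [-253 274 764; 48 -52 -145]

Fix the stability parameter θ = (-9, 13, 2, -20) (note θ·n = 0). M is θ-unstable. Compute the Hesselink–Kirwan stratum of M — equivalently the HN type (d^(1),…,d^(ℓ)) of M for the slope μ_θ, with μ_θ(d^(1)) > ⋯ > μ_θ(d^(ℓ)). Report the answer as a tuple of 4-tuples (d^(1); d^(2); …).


Barcode: M ≅ I[1,3], I[1,4], I[2,2], I[2,4]. HN layers by μ_θ (4 steps, strictly decreasing):
  μ^(1)=13; μ^(2)=15/2; μ^(3)=-5/3; μ^(4)=-9

((0, 1, 0, 0); (0, 1, 1, 0); (0, 2, 2, 2); (2, 0, 0, 0))


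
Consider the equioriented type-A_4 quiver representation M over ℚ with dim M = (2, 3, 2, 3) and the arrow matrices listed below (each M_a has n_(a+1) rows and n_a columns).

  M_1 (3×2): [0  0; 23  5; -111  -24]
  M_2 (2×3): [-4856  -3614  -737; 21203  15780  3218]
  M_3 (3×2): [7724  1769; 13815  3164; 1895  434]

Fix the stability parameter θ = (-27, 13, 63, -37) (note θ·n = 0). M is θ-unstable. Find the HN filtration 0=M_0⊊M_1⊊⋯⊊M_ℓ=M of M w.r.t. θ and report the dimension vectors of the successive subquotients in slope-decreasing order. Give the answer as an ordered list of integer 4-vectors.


Interval decomposition of M: I[1,4]^2, I[2,2], I[4,4].
HN type (ℓ=3): μ^(1)=13; μ^(2)=-27; μ^(3)=-37

((0, 3, 2, 2); (2, 0, 0, 0); (0, 0, 0, 1))


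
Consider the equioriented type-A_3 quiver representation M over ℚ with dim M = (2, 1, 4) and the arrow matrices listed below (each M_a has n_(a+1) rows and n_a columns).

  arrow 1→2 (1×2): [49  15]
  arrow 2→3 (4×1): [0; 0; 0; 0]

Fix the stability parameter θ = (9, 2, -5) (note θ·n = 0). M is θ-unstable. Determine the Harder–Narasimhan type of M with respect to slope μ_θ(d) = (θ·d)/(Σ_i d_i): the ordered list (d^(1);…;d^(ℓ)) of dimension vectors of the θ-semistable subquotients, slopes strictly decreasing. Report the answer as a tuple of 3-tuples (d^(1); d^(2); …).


Interval decomposition of M: I[1,1], I[1,2], I[3,3]^4.
HN type (ℓ=3): μ^(1)=9; μ^(2)=11/2; μ^(3)=-5

((1, 0, 0); (1, 1, 0); (0, 0, 4))


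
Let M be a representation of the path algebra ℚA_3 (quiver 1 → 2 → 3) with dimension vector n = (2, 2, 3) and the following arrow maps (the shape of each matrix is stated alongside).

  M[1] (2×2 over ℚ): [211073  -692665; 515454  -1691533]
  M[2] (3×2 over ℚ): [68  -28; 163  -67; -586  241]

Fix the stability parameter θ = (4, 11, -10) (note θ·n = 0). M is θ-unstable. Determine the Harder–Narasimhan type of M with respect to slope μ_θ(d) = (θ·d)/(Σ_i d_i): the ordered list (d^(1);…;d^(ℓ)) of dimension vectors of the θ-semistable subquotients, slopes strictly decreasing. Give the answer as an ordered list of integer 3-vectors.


Barcode: M ≅ I[1,3]^2, I[3,3]. HN layers by μ_θ (2 steps, strictly decreasing):
  μ^(1)=5/3; μ^(2)=-10

((2, 2, 2); (0, 0, 1))


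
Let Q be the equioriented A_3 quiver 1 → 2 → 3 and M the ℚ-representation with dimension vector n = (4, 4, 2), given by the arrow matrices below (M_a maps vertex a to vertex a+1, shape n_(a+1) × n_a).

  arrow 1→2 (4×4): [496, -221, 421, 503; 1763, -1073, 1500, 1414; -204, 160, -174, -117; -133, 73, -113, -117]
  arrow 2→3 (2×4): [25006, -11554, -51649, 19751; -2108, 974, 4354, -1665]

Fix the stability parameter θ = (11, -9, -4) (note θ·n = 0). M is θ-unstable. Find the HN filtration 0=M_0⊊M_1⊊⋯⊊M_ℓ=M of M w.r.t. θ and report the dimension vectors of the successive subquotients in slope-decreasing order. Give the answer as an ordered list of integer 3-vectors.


Interval decomposition of M: I[1,2]^2, I[1,3]^2.
HN type (ℓ=2): μ^(1)=1; μ^(2)=-2/3

((2, 2, 0); (2, 2, 2))


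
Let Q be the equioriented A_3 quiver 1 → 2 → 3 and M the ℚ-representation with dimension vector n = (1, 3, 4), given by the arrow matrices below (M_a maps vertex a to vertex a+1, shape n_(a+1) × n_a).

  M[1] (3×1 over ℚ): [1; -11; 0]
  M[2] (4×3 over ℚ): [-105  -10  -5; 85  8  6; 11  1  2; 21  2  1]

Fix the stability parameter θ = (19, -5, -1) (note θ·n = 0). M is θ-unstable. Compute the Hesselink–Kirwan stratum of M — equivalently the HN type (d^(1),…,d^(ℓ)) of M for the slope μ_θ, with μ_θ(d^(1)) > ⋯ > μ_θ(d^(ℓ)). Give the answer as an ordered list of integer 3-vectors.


Via rank(M_{q-1}∘⋯∘M_p): M ≅ I[1,3], I[2,3]^2, I[3,3].
μ_θ-semistable layers: μ^(1)=13/3; μ^(2)=-1; μ^(3)=-5

((1, 1, 1); (0, 0, 3); (0, 2, 0))


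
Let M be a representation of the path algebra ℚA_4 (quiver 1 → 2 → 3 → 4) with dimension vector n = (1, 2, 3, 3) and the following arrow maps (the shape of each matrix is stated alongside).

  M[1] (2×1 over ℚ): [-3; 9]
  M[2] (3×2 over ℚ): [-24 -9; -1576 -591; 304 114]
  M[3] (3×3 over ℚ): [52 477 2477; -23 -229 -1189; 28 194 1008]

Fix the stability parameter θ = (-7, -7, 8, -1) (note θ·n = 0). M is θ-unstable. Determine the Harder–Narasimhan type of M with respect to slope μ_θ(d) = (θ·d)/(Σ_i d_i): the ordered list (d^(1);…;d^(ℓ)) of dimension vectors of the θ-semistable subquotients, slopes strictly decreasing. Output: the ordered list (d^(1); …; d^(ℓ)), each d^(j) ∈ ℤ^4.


Via rank(M_{q-1}∘⋯∘M_p): M ≅ I[1,4], I[2,2], I[3,4]^2.
μ_θ-semistable layers: μ^(1)=7/2; μ^(2)=-7

((0, 0, 3, 3); (1, 2, 0, 0))


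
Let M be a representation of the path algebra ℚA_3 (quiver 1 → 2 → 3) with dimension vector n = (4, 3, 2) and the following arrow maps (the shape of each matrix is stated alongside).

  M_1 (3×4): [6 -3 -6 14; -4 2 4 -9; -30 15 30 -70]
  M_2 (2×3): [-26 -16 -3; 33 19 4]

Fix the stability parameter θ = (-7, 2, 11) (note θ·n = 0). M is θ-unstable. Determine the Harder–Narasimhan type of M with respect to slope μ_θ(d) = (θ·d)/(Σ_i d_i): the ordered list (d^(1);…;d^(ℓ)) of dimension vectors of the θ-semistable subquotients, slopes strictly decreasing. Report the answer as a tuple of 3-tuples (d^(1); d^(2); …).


Barcode: M ≅ I[1,1]^2, I[1,3]^2, I[2,2]. HN layers by μ_θ (3 steps, strictly decreasing):
  μ^(1)=11; μ^(2)=2; μ^(3)=-7

((0, 0, 2); (0, 3, 0); (4, 0, 0))
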